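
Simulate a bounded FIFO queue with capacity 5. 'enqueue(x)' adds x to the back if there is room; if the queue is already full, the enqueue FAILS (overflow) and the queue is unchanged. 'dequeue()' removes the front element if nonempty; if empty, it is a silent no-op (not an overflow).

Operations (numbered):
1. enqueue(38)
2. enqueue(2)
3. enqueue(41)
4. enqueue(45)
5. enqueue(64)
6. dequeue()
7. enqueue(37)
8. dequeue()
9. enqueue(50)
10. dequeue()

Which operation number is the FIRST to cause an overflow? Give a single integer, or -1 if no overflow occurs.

1. enqueue(38): size=1
2. enqueue(2): size=2
3. enqueue(41): size=3
4. enqueue(45): size=4
5. enqueue(64): size=5
6. dequeue(): size=4
7. enqueue(37): size=5
8. dequeue(): size=4
9. enqueue(50): size=5
10. dequeue(): size=4

Answer: -1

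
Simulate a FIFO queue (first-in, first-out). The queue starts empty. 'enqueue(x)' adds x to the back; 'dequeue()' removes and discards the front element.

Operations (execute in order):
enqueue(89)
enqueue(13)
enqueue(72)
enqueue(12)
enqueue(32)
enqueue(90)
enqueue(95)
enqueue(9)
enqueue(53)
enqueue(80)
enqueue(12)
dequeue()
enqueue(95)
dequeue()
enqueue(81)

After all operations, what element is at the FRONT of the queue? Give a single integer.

enqueue(89): queue = [89]
enqueue(13): queue = [89, 13]
enqueue(72): queue = [89, 13, 72]
enqueue(12): queue = [89, 13, 72, 12]
enqueue(32): queue = [89, 13, 72, 12, 32]
enqueue(90): queue = [89, 13, 72, 12, 32, 90]
enqueue(95): queue = [89, 13, 72, 12, 32, 90, 95]
enqueue(9): queue = [89, 13, 72, 12, 32, 90, 95, 9]
enqueue(53): queue = [89, 13, 72, 12, 32, 90, 95, 9, 53]
enqueue(80): queue = [89, 13, 72, 12, 32, 90, 95, 9, 53, 80]
enqueue(12): queue = [89, 13, 72, 12, 32, 90, 95, 9, 53, 80, 12]
dequeue(): queue = [13, 72, 12, 32, 90, 95, 9, 53, 80, 12]
enqueue(95): queue = [13, 72, 12, 32, 90, 95, 9, 53, 80, 12, 95]
dequeue(): queue = [72, 12, 32, 90, 95, 9, 53, 80, 12, 95]
enqueue(81): queue = [72, 12, 32, 90, 95, 9, 53, 80, 12, 95, 81]

Answer: 72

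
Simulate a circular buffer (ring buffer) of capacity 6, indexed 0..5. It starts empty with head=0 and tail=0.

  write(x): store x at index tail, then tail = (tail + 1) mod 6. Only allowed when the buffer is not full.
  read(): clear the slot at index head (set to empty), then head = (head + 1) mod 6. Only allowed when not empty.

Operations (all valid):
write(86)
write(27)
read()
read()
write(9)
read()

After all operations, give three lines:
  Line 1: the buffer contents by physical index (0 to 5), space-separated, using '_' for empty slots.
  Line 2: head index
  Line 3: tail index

write(86): buf=[86 _ _ _ _ _], head=0, tail=1, size=1
write(27): buf=[86 27 _ _ _ _], head=0, tail=2, size=2
read(): buf=[_ 27 _ _ _ _], head=1, tail=2, size=1
read(): buf=[_ _ _ _ _ _], head=2, tail=2, size=0
write(9): buf=[_ _ 9 _ _ _], head=2, tail=3, size=1
read(): buf=[_ _ _ _ _ _], head=3, tail=3, size=0

Answer: _ _ _ _ _ _
3
3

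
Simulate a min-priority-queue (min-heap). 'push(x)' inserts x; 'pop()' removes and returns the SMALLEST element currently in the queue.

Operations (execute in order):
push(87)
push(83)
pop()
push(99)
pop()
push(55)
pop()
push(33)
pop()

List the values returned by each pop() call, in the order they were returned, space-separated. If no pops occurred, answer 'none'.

Answer: 83 87 55 33

Derivation:
push(87): heap contents = [87]
push(83): heap contents = [83, 87]
pop() → 83: heap contents = [87]
push(99): heap contents = [87, 99]
pop() → 87: heap contents = [99]
push(55): heap contents = [55, 99]
pop() → 55: heap contents = [99]
push(33): heap contents = [33, 99]
pop() → 33: heap contents = [99]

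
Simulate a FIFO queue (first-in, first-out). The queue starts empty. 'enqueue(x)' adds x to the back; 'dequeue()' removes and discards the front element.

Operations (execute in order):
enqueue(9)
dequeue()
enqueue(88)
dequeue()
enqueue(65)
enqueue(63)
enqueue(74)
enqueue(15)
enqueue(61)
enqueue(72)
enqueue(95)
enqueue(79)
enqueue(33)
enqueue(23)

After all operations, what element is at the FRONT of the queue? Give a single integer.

enqueue(9): queue = [9]
dequeue(): queue = []
enqueue(88): queue = [88]
dequeue(): queue = []
enqueue(65): queue = [65]
enqueue(63): queue = [65, 63]
enqueue(74): queue = [65, 63, 74]
enqueue(15): queue = [65, 63, 74, 15]
enqueue(61): queue = [65, 63, 74, 15, 61]
enqueue(72): queue = [65, 63, 74, 15, 61, 72]
enqueue(95): queue = [65, 63, 74, 15, 61, 72, 95]
enqueue(79): queue = [65, 63, 74, 15, 61, 72, 95, 79]
enqueue(33): queue = [65, 63, 74, 15, 61, 72, 95, 79, 33]
enqueue(23): queue = [65, 63, 74, 15, 61, 72, 95, 79, 33, 23]

Answer: 65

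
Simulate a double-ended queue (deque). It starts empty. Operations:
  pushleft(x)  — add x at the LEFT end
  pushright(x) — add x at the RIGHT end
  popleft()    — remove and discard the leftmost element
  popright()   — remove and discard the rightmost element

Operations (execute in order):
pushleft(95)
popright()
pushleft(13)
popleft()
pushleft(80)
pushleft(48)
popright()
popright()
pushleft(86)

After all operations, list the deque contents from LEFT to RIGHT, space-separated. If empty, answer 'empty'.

pushleft(95): [95]
popright(): []
pushleft(13): [13]
popleft(): []
pushleft(80): [80]
pushleft(48): [48, 80]
popright(): [48]
popright(): []
pushleft(86): [86]

Answer: 86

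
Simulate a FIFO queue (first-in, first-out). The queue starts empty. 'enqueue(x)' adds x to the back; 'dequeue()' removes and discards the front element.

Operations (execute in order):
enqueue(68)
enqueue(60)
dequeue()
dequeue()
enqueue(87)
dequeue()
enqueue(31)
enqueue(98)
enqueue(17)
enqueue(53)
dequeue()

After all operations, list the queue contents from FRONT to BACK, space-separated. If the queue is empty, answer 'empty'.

enqueue(68): [68]
enqueue(60): [68, 60]
dequeue(): [60]
dequeue(): []
enqueue(87): [87]
dequeue(): []
enqueue(31): [31]
enqueue(98): [31, 98]
enqueue(17): [31, 98, 17]
enqueue(53): [31, 98, 17, 53]
dequeue(): [98, 17, 53]

Answer: 98 17 53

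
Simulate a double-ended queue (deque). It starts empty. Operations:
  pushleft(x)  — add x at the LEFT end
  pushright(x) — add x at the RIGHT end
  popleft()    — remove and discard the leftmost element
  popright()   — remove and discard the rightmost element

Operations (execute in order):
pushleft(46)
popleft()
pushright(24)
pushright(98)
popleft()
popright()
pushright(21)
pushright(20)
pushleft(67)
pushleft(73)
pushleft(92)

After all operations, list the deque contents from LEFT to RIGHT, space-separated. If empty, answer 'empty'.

pushleft(46): [46]
popleft(): []
pushright(24): [24]
pushright(98): [24, 98]
popleft(): [98]
popright(): []
pushright(21): [21]
pushright(20): [21, 20]
pushleft(67): [67, 21, 20]
pushleft(73): [73, 67, 21, 20]
pushleft(92): [92, 73, 67, 21, 20]

Answer: 92 73 67 21 20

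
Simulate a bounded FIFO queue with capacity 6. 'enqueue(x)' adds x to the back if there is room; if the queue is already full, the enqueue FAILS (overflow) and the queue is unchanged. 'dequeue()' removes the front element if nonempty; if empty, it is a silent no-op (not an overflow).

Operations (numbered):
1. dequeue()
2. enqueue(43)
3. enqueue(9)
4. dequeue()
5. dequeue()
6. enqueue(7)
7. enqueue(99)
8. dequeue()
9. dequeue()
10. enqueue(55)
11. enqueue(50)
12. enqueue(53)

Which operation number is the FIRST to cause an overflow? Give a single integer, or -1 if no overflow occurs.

1. dequeue(): empty, no-op, size=0
2. enqueue(43): size=1
3. enqueue(9): size=2
4. dequeue(): size=1
5. dequeue(): size=0
6. enqueue(7): size=1
7. enqueue(99): size=2
8. dequeue(): size=1
9. dequeue(): size=0
10. enqueue(55): size=1
11. enqueue(50): size=2
12. enqueue(53): size=3

Answer: -1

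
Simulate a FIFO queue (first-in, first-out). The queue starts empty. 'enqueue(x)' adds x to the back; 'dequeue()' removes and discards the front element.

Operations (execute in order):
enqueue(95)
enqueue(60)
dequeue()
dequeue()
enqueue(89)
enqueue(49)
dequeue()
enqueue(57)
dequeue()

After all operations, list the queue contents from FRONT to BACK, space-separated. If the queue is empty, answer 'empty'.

enqueue(95): [95]
enqueue(60): [95, 60]
dequeue(): [60]
dequeue(): []
enqueue(89): [89]
enqueue(49): [89, 49]
dequeue(): [49]
enqueue(57): [49, 57]
dequeue(): [57]

Answer: 57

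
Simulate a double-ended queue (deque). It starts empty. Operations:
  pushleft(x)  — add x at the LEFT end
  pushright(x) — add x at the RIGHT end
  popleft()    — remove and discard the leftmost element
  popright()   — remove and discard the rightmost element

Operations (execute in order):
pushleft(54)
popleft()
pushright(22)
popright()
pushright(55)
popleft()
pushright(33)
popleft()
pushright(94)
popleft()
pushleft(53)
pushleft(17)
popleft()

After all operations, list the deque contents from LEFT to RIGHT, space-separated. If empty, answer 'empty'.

pushleft(54): [54]
popleft(): []
pushright(22): [22]
popright(): []
pushright(55): [55]
popleft(): []
pushright(33): [33]
popleft(): []
pushright(94): [94]
popleft(): []
pushleft(53): [53]
pushleft(17): [17, 53]
popleft(): [53]

Answer: 53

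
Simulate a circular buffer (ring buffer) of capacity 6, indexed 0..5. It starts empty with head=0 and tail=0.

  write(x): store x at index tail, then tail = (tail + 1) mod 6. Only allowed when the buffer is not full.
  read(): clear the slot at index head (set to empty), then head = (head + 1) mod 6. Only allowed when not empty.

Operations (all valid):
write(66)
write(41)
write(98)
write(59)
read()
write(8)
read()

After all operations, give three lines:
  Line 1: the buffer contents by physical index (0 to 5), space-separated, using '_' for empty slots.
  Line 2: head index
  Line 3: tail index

Answer: _ _ 98 59 8 _
2
5

Derivation:
write(66): buf=[66 _ _ _ _ _], head=0, tail=1, size=1
write(41): buf=[66 41 _ _ _ _], head=0, tail=2, size=2
write(98): buf=[66 41 98 _ _ _], head=0, tail=3, size=3
write(59): buf=[66 41 98 59 _ _], head=0, tail=4, size=4
read(): buf=[_ 41 98 59 _ _], head=1, tail=4, size=3
write(8): buf=[_ 41 98 59 8 _], head=1, tail=5, size=4
read(): buf=[_ _ 98 59 8 _], head=2, tail=5, size=3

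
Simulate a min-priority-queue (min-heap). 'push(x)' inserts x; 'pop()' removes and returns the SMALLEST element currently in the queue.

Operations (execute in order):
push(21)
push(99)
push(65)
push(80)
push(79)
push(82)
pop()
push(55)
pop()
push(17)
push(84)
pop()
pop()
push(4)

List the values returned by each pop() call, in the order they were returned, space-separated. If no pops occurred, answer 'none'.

Answer: 21 55 17 65

Derivation:
push(21): heap contents = [21]
push(99): heap contents = [21, 99]
push(65): heap contents = [21, 65, 99]
push(80): heap contents = [21, 65, 80, 99]
push(79): heap contents = [21, 65, 79, 80, 99]
push(82): heap contents = [21, 65, 79, 80, 82, 99]
pop() → 21: heap contents = [65, 79, 80, 82, 99]
push(55): heap contents = [55, 65, 79, 80, 82, 99]
pop() → 55: heap contents = [65, 79, 80, 82, 99]
push(17): heap contents = [17, 65, 79, 80, 82, 99]
push(84): heap contents = [17, 65, 79, 80, 82, 84, 99]
pop() → 17: heap contents = [65, 79, 80, 82, 84, 99]
pop() → 65: heap contents = [79, 80, 82, 84, 99]
push(4): heap contents = [4, 79, 80, 82, 84, 99]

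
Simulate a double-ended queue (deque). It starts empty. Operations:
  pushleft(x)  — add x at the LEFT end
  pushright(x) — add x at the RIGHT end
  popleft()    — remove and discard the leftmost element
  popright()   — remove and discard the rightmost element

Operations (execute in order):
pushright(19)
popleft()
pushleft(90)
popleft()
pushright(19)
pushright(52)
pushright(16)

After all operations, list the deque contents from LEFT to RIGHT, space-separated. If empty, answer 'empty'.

Answer: 19 52 16

Derivation:
pushright(19): [19]
popleft(): []
pushleft(90): [90]
popleft(): []
pushright(19): [19]
pushright(52): [19, 52]
pushright(16): [19, 52, 16]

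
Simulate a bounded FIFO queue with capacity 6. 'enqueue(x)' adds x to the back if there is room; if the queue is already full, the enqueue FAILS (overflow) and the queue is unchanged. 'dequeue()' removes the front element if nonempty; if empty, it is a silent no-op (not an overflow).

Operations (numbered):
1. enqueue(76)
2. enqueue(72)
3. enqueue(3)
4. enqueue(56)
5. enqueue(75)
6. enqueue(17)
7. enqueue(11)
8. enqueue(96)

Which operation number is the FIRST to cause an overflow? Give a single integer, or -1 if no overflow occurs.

1. enqueue(76): size=1
2. enqueue(72): size=2
3. enqueue(3): size=3
4. enqueue(56): size=4
5. enqueue(75): size=5
6. enqueue(17): size=6
7. enqueue(11): size=6=cap → OVERFLOW (fail)
8. enqueue(96): size=6=cap → OVERFLOW (fail)

Answer: 7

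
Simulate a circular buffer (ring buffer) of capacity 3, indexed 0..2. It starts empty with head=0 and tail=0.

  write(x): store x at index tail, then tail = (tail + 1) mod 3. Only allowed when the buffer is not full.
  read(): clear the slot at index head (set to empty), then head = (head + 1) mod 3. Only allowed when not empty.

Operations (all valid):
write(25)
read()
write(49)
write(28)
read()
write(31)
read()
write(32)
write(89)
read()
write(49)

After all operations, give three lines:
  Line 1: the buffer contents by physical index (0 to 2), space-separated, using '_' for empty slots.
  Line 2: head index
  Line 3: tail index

write(25): buf=[25 _ _], head=0, tail=1, size=1
read(): buf=[_ _ _], head=1, tail=1, size=0
write(49): buf=[_ 49 _], head=1, tail=2, size=1
write(28): buf=[_ 49 28], head=1, tail=0, size=2
read(): buf=[_ _ 28], head=2, tail=0, size=1
write(31): buf=[31 _ 28], head=2, tail=1, size=2
read(): buf=[31 _ _], head=0, tail=1, size=1
write(32): buf=[31 32 _], head=0, tail=2, size=2
write(89): buf=[31 32 89], head=0, tail=0, size=3
read(): buf=[_ 32 89], head=1, tail=0, size=2
write(49): buf=[49 32 89], head=1, tail=1, size=3

Answer: 49 32 89
1
1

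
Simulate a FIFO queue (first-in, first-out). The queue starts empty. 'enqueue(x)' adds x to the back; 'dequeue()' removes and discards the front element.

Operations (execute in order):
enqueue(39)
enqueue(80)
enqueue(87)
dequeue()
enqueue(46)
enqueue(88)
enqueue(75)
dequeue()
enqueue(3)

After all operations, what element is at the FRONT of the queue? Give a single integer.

enqueue(39): queue = [39]
enqueue(80): queue = [39, 80]
enqueue(87): queue = [39, 80, 87]
dequeue(): queue = [80, 87]
enqueue(46): queue = [80, 87, 46]
enqueue(88): queue = [80, 87, 46, 88]
enqueue(75): queue = [80, 87, 46, 88, 75]
dequeue(): queue = [87, 46, 88, 75]
enqueue(3): queue = [87, 46, 88, 75, 3]

Answer: 87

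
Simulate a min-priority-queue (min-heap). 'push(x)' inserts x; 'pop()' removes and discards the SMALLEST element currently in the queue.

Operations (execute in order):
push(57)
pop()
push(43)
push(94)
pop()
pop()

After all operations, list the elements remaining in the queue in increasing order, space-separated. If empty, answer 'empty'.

push(57): heap contents = [57]
pop() → 57: heap contents = []
push(43): heap contents = [43]
push(94): heap contents = [43, 94]
pop() → 43: heap contents = [94]
pop() → 94: heap contents = []

Answer: empty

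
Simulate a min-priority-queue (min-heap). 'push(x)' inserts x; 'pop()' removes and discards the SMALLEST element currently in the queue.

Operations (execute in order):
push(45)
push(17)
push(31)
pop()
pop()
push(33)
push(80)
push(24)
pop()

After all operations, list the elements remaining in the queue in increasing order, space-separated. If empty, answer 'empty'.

Answer: 33 45 80

Derivation:
push(45): heap contents = [45]
push(17): heap contents = [17, 45]
push(31): heap contents = [17, 31, 45]
pop() → 17: heap contents = [31, 45]
pop() → 31: heap contents = [45]
push(33): heap contents = [33, 45]
push(80): heap contents = [33, 45, 80]
push(24): heap contents = [24, 33, 45, 80]
pop() → 24: heap contents = [33, 45, 80]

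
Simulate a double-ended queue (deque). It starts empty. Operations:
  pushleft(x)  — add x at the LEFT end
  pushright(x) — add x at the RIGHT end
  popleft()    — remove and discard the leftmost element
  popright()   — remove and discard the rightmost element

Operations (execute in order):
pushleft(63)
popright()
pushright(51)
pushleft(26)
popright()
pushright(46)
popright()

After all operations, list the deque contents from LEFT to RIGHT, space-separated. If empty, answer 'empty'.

Answer: 26

Derivation:
pushleft(63): [63]
popright(): []
pushright(51): [51]
pushleft(26): [26, 51]
popright(): [26]
pushright(46): [26, 46]
popright(): [26]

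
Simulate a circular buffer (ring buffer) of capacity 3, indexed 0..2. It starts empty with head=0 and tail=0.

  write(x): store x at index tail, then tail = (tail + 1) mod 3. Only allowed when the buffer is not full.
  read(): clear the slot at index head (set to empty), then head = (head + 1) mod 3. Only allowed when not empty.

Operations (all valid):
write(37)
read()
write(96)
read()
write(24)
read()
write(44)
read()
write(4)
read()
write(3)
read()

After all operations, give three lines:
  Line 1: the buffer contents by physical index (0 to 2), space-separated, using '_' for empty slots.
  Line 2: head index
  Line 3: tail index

Answer: _ _ _
0
0

Derivation:
write(37): buf=[37 _ _], head=0, tail=1, size=1
read(): buf=[_ _ _], head=1, tail=1, size=0
write(96): buf=[_ 96 _], head=1, tail=2, size=1
read(): buf=[_ _ _], head=2, tail=2, size=0
write(24): buf=[_ _ 24], head=2, tail=0, size=1
read(): buf=[_ _ _], head=0, tail=0, size=0
write(44): buf=[44 _ _], head=0, tail=1, size=1
read(): buf=[_ _ _], head=1, tail=1, size=0
write(4): buf=[_ 4 _], head=1, tail=2, size=1
read(): buf=[_ _ _], head=2, tail=2, size=0
write(3): buf=[_ _ 3], head=2, tail=0, size=1
read(): buf=[_ _ _], head=0, tail=0, size=0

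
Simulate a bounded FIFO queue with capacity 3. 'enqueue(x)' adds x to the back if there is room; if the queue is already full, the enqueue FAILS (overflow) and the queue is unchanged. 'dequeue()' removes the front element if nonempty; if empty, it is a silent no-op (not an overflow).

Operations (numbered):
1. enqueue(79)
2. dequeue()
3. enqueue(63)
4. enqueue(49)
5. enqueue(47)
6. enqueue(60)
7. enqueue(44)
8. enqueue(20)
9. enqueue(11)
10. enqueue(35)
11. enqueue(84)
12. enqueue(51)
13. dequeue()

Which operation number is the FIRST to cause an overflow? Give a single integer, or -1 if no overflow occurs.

Answer: 6

Derivation:
1. enqueue(79): size=1
2. dequeue(): size=0
3. enqueue(63): size=1
4. enqueue(49): size=2
5. enqueue(47): size=3
6. enqueue(60): size=3=cap → OVERFLOW (fail)
7. enqueue(44): size=3=cap → OVERFLOW (fail)
8. enqueue(20): size=3=cap → OVERFLOW (fail)
9. enqueue(11): size=3=cap → OVERFLOW (fail)
10. enqueue(35): size=3=cap → OVERFLOW (fail)
11. enqueue(84): size=3=cap → OVERFLOW (fail)
12. enqueue(51): size=3=cap → OVERFLOW (fail)
13. dequeue(): size=2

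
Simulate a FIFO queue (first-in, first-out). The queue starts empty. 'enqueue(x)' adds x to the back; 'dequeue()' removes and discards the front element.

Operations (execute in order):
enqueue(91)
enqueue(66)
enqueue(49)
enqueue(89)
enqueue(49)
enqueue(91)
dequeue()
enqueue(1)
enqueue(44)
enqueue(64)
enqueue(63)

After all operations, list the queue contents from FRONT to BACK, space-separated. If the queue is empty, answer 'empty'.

Answer: 66 49 89 49 91 1 44 64 63

Derivation:
enqueue(91): [91]
enqueue(66): [91, 66]
enqueue(49): [91, 66, 49]
enqueue(89): [91, 66, 49, 89]
enqueue(49): [91, 66, 49, 89, 49]
enqueue(91): [91, 66, 49, 89, 49, 91]
dequeue(): [66, 49, 89, 49, 91]
enqueue(1): [66, 49, 89, 49, 91, 1]
enqueue(44): [66, 49, 89, 49, 91, 1, 44]
enqueue(64): [66, 49, 89, 49, 91, 1, 44, 64]
enqueue(63): [66, 49, 89, 49, 91, 1, 44, 64, 63]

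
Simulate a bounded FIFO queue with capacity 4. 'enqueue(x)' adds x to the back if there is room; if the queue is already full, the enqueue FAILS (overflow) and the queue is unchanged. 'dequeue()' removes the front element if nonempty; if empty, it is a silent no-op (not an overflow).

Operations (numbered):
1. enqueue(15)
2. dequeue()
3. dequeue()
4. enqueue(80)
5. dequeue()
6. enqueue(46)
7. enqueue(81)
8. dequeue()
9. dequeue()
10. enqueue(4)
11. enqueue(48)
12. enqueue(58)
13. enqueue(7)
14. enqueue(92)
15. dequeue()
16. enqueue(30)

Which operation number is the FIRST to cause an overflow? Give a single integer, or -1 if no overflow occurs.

Answer: 14

Derivation:
1. enqueue(15): size=1
2. dequeue(): size=0
3. dequeue(): empty, no-op, size=0
4. enqueue(80): size=1
5. dequeue(): size=0
6. enqueue(46): size=1
7. enqueue(81): size=2
8. dequeue(): size=1
9. dequeue(): size=0
10. enqueue(4): size=1
11. enqueue(48): size=2
12. enqueue(58): size=3
13. enqueue(7): size=4
14. enqueue(92): size=4=cap → OVERFLOW (fail)
15. dequeue(): size=3
16. enqueue(30): size=4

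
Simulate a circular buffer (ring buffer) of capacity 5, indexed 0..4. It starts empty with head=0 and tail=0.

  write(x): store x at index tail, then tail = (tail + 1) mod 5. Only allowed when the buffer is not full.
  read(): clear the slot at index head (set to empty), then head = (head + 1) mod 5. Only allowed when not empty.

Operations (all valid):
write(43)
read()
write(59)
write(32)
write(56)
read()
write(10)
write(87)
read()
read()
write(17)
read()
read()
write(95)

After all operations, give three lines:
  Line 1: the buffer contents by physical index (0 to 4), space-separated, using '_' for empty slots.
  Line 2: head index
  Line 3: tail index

Answer: _ 17 95 _ _
1
3

Derivation:
write(43): buf=[43 _ _ _ _], head=0, tail=1, size=1
read(): buf=[_ _ _ _ _], head=1, tail=1, size=0
write(59): buf=[_ 59 _ _ _], head=1, tail=2, size=1
write(32): buf=[_ 59 32 _ _], head=1, tail=3, size=2
write(56): buf=[_ 59 32 56 _], head=1, tail=4, size=3
read(): buf=[_ _ 32 56 _], head=2, tail=4, size=2
write(10): buf=[_ _ 32 56 10], head=2, tail=0, size=3
write(87): buf=[87 _ 32 56 10], head=2, tail=1, size=4
read(): buf=[87 _ _ 56 10], head=3, tail=1, size=3
read(): buf=[87 _ _ _ 10], head=4, tail=1, size=2
write(17): buf=[87 17 _ _ 10], head=4, tail=2, size=3
read(): buf=[87 17 _ _ _], head=0, tail=2, size=2
read(): buf=[_ 17 _ _ _], head=1, tail=2, size=1
write(95): buf=[_ 17 95 _ _], head=1, tail=3, size=2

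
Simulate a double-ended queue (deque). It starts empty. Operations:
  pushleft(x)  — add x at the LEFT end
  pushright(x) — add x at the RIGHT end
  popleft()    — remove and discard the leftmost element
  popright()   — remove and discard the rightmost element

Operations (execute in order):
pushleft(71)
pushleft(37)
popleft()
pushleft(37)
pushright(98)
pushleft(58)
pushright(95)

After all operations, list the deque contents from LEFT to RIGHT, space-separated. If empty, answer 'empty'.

pushleft(71): [71]
pushleft(37): [37, 71]
popleft(): [71]
pushleft(37): [37, 71]
pushright(98): [37, 71, 98]
pushleft(58): [58, 37, 71, 98]
pushright(95): [58, 37, 71, 98, 95]

Answer: 58 37 71 98 95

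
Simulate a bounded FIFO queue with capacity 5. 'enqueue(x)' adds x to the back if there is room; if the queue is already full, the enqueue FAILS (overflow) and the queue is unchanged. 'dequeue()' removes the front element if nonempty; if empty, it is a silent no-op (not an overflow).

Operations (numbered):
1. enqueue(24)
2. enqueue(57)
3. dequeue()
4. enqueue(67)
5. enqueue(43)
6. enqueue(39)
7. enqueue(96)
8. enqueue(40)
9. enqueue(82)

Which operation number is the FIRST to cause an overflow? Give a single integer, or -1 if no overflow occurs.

Answer: 8

Derivation:
1. enqueue(24): size=1
2. enqueue(57): size=2
3. dequeue(): size=1
4. enqueue(67): size=2
5. enqueue(43): size=3
6. enqueue(39): size=4
7. enqueue(96): size=5
8. enqueue(40): size=5=cap → OVERFLOW (fail)
9. enqueue(82): size=5=cap → OVERFLOW (fail)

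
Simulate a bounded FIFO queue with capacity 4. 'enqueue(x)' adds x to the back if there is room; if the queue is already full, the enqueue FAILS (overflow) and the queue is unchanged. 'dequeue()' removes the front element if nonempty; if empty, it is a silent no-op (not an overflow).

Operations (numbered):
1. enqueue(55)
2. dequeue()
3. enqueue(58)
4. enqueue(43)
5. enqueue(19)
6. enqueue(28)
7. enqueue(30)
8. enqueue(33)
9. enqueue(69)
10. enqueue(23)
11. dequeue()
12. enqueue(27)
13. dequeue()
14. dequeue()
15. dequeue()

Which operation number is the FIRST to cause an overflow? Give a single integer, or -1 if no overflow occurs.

1. enqueue(55): size=1
2. dequeue(): size=0
3. enqueue(58): size=1
4. enqueue(43): size=2
5. enqueue(19): size=3
6. enqueue(28): size=4
7. enqueue(30): size=4=cap → OVERFLOW (fail)
8. enqueue(33): size=4=cap → OVERFLOW (fail)
9. enqueue(69): size=4=cap → OVERFLOW (fail)
10. enqueue(23): size=4=cap → OVERFLOW (fail)
11. dequeue(): size=3
12. enqueue(27): size=4
13. dequeue(): size=3
14. dequeue(): size=2
15. dequeue(): size=1

Answer: 7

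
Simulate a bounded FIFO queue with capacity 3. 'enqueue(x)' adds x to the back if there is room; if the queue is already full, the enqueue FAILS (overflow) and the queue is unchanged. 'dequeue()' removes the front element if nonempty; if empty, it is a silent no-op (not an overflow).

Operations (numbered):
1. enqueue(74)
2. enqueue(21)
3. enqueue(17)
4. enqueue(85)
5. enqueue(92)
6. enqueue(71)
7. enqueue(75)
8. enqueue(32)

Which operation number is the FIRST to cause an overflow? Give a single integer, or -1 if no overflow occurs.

1. enqueue(74): size=1
2. enqueue(21): size=2
3. enqueue(17): size=3
4. enqueue(85): size=3=cap → OVERFLOW (fail)
5. enqueue(92): size=3=cap → OVERFLOW (fail)
6. enqueue(71): size=3=cap → OVERFLOW (fail)
7. enqueue(75): size=3=cap → OVERFLOW (fail)
8. enqueue(32): size=3=cap → OVERFLOW (fail)

Answer: 4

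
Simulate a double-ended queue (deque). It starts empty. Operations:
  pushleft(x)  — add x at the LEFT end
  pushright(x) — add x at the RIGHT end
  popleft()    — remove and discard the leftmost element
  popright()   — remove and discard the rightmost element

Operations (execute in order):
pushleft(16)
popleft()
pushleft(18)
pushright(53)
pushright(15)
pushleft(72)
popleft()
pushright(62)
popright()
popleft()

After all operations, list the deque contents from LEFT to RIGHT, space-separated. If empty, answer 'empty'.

Answer: 53 15

Derivation:
pushleft(16): [16]
popleft(): []
pushleft(18): [18]
pushright(53): [18, 53]
pushright(15): [18, 53, 15]
pushleft(72): [72, 18, 53, 15]
popleft(): [18, 53, 15]
pushright(62): [18, 53, 15, 62]
popright(): [18, 53, 15]
popleft(): [53, 15]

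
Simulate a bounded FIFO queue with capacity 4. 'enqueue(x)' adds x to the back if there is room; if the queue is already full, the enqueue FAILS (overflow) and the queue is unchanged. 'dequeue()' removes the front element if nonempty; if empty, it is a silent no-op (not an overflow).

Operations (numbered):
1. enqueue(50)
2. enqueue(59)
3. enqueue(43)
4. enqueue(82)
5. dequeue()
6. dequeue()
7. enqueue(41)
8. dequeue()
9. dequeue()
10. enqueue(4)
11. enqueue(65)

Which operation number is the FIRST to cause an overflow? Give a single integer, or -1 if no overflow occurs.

Answer: -1

Derivation:
1. enqueue(50): size=1
2. enqueue(59): size=2
3. enqueue(43): size=3
4. enqueue(82): size=4
5. dequeue(): size=3
6. dequeue(): size=2
7. enqueue(41): size=3
8. dequeue(): size=2
9. dequeue(): size=1
10. enqueue(4): size=2
11. enqueue(65): size=3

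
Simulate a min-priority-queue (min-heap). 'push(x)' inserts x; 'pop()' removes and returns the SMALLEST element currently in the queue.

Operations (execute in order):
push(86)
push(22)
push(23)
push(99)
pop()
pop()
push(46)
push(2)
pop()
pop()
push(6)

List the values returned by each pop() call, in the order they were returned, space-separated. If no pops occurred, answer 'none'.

push(86): heap contents = [86]
push(22): heap contents = [22, 86]
push(23): heap contents = [22, 23, 86]
push(99): heap contents = [22, 23, 86, 99]
pop() → 22: heap contents = [23, 86, 99]
pop() → 23: heap contents = [86, 99]
push(46): heap contents = [46, 86, 99]
push(2): heap contents = [2, 46, 86, 99]
pop() → 2: heap contents = [46, 86, 99]
pop() → 46: heap contents = [86, 99]
push(6): heap contents = [6, 86, 99]

Answer: 22 23 2 46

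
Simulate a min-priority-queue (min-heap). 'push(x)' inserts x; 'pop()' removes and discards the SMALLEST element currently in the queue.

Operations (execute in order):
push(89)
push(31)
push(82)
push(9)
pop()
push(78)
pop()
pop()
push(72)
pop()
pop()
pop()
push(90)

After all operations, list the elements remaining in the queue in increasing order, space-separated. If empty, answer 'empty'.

Answer: 90

Derivation:
push(89): heap contents = [89]
push(31): heap contents = [31, 89]
push(82): heap contents = [31, 82, 89]
push(9): heap contents = [9, 31, 82, 89]
pop() → 9: heap contents = [31, 82, 89]
push(78): heap contents = [31, 78, 82, 89]
pop() → 31: heap contents = [78, 82, 89]
pop() → 78: heap contents = [82, 89]
push(72): heap contents = [72, 82, 89]
pop() → 72: heap contents = [82, 89]
pop() → 82: heap contents = [89]
pop() → 89: heap contents = []
push(90): heap contents = [90]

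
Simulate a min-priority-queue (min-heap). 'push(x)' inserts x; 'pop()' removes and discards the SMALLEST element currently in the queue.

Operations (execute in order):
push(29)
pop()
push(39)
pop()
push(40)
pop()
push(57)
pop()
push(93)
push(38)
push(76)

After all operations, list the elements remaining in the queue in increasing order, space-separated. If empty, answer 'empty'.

Answer: 38 76 93

Derivation:
push(29): heap contents = [29]
pop() → 29: heap contents = []
push(39): heap contents = [39]
pop() → 39: heap contents = []
push(40): heap contents = [40]
pop() → 40: heap contents = []
push(57): heap contents = [57]
pop() → 57: heap contents = []
push(93): heap contents = [93]
push(38): heap contents = [38, 93]
push(76): heap contents = [38, 76, 93]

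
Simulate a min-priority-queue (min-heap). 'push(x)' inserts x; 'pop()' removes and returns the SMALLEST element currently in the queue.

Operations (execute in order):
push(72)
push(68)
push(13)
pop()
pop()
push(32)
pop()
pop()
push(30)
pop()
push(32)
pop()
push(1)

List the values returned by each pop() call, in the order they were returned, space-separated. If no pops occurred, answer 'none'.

push(72): heap contents = [72]
push(68): heap contents = [68, 72]
push(13): heap contents = [13, 68, 72]
pop() → 13: heap contents = [68, 72]
pop() → 68: heap contents = [72]
push(32): heap contents = [32, 72]
pop() → 32: heap contents = [72]
pop() → 72: heap contents = []
push(30): heap contents = [30]
pop() → 30: heap contents = []
push(32): heap contents = [32]
pop() → 32: heap contents = []
push(1): heap contents = [1]

Answer: 13 68 32 72 30 32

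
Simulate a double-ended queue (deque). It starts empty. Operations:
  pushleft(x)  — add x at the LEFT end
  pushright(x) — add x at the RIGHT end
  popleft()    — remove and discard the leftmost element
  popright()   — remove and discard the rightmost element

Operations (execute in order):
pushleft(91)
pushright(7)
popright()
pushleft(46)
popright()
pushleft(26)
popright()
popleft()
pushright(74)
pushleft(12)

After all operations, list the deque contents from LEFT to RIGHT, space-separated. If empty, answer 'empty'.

pushleft(91): [91]
pushright(7): [91, 7]
popright(): [91]
pushleft(46): [46, 91]
popright(): [46]
pushleft(26): [26, 46]
popright(): [26]
popleft(): []
pushright(74): [74]
pushleft(12): [12, 74]

Answer: 12 74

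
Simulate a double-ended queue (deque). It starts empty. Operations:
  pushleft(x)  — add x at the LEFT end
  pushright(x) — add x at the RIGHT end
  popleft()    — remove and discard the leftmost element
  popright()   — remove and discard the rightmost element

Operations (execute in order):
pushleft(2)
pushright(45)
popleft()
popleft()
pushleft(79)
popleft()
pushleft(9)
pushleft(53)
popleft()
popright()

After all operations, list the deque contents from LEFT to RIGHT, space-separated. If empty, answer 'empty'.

pushleft(2): [2]
pushright(45): [2, 45]
popleft(): [45]
popleft(): []
pushleft(79): [79]
popleft(): []
pushleft(9): [9]
pushleft(53): [53, 9]
popleft(): [9]
popright(): []

Answer: empty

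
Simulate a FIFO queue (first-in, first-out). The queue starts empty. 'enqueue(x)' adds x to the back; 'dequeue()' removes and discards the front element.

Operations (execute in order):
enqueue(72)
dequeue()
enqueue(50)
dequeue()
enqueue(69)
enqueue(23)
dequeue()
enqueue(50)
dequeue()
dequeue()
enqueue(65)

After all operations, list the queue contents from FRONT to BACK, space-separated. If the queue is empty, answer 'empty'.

Answer: 65

Derivation:
enqueue(72): [72]
dequeue(): []
enqueue(50): [50]
dequeue(): []
enqueue(69): [69]
enqueue(23): [69, 23]
dequeue(): [23]
enqueue(50): [23, 50]
dequeue(): [50]
dequeue(): []
enqueue(65): [65]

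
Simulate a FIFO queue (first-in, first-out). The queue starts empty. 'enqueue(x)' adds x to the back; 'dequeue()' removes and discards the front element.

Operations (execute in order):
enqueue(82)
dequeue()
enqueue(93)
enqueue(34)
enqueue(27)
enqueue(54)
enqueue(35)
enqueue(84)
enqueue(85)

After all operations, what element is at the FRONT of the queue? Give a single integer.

enqueue(82): queue = [82]
dequeue(): queue = []
enqueue(93): queue = [93]
enqueue(34): queue = [93, 34]
enqueue(27): queue = [93, 34, 27]
enqueue(54): queue = [93, 34, 27, 54]
enqueue(35): queue = [93, 34, 27, 54, 35]
enqueue(84): queue = [93, 34, 27, 54, 35, 84]
enqueue(85): queue = [93, 34, 27, 54, 35, 84, 85]

Answer: 93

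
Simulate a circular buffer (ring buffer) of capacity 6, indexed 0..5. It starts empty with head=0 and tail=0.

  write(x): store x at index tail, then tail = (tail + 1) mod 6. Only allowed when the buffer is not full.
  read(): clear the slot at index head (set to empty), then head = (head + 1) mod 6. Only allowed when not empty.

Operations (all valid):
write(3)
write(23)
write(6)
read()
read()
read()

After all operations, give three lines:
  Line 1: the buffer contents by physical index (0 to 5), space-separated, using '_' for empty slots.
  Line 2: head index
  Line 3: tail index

write(3): buf=[3 _ _ _ _ _], head=0, tail=1, size=1
write(23): buf=[3 23 _ _ _ _], head=0, tail=2, size=2
write(6): buf=[3 23 6 _ _ _], head=0, tail=3, size=3
read(): buf=[_ 23 6 _ _ _], head=1, tail=3, size=2
read(): buf=[_ _ 6 _ _ _], head=2, tail=3, size=1
read(): buf=[_ _ _ _ _ _], head=3, tail=3, size=0

Answer: _ _ _ _ _ _
3
3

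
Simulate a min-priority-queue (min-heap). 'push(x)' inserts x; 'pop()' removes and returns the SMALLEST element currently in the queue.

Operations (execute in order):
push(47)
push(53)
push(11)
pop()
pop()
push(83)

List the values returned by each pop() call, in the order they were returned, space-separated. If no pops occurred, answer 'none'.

push(47): heap contents = [47]
push(53): heap contents = [47, 53]
push(11): heap contents = [11, 47, 53]
pop() → 11: heap contents = [47, 53]
pop() → 47: heap contents = [53]
push(83): heap contents = [53, 83]

Answer: 11 47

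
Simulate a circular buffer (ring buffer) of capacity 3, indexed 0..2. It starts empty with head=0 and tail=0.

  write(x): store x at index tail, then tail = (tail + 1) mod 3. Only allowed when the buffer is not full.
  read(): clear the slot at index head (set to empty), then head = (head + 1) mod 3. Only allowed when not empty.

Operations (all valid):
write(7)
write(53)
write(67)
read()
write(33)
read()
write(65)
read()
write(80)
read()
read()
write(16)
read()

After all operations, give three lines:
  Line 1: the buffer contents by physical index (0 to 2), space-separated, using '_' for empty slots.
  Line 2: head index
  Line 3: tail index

Answer: 16 _ _
0
1

Derivation:
write(7): buf=[7 _ _], head=0, tail=1, size=1
write(53): buf=[7 53 _], head=0, tail=2, size=2
write(67): buf=[7 53 67], head=0, tail=0, size=3
read(): buf=[_ 53 67], head=1, tail=0, size=2
write(33): buf=[33 53 67], head=1, tail=1, size=3
read(): buf=[33 _ 67], head=2, tail=1, size=2
write(65): buf=[33 65 67], head=2, tail=2, size=3
read(): buf=[33 65 _], head=0, tail=2, size=2
write(80): buf=[33 65 80], head=0, tail=0, size=3
read(): buf=[_ 65 80], head=1, tail=0, size=2
read(): buf=[_ _ 80], head=2, tail=0, size=1
write(16): buf=[16 _ 80], head=2, tail=1, size=2
read(): buf=[16 _ _], head=0, tail=1, size=1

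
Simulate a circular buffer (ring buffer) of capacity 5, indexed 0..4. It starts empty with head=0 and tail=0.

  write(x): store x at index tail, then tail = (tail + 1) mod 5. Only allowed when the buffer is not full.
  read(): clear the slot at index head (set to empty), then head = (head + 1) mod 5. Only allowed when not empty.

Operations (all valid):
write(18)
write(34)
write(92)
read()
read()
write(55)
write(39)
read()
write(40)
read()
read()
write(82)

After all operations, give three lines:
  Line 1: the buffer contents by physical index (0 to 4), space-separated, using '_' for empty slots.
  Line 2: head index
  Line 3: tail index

write(18): buf=[18 _ _ _ _], head=0, tail=1, size=1
write(34): buf=[18 34 _ _ _], head=0, tail=2, size=2
write(92): buf=[18 34 92 _ _], head=0, tail=3, size=3
read(): buf=[_ 34 92 _ _], head=1, tail=3, size=2
read(): buf=[_ _ 92 _ _], head=2, tail=3, size=1
write(55): buf=[_ _ 92 55 _], head=2, tail=4, size=2
write(39): buf=[_ _ 92 55 39], head=2, tail=0, size=3
read(): buf=[_ _ _ 55 39], head=3, tail=0, size=2
write(40): buf=[40 _ _ 55 39], head=3, tail=1, size=3
read(): buf=[40 _ _ _ 39], head=4, tail=1, size=2
read(): buf=[40 _ _ _ _], head=0, tail=1, size=1
write(82): buf=[40 82 _ _ _], head=0, tail=2, size=2

Answer: 40 82 _ _ _
0
2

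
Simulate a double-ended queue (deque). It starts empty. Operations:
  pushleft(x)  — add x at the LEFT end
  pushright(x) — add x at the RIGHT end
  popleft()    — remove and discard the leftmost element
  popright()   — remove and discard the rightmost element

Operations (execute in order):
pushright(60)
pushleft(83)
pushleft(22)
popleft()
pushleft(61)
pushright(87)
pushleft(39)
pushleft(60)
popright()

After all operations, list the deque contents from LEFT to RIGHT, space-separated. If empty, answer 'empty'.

Answer: 60 39 61 83 60

Derivation:
pushright(60): [60]
pushleft(83): [83, 60]
pushleft(22): [22, 83, 60]
popleft(): [83, 60]
pushleft(61): [61, 83, 60]
pushright(87): [61, 83, 60, 87]
pushleft(39): [39, 61, 83, 60, 87]
pushleft(60): [60, 39, 61, 83, 60, 87]
popright(): [60, 39, 61, 83, 60]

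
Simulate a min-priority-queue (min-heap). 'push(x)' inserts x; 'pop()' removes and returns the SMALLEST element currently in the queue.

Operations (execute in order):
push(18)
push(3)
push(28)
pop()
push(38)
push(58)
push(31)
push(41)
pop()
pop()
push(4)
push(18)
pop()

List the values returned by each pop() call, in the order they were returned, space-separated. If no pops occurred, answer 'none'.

Answer: 3 18 28 4

Derivation:
push(18): heap contents = [18]
push(3): heap contents = [3, 18]
push(28): heap contents = [3, 18, 28]
pop() → 3: heap contents = [18, 28]
push(38): heap contents = [18, 28, 38]
push(58): heap contents = [18, 28, 38, 58]
push(31): heap contents = [18, 28, 31, 38, 58]
push(41): heap contents = [18, 28, 31, 38, 41, 58]
pop() → 18: heap contents = [28, 31, 38, 41, 58]
pop() → 28: heap contents = [31, 38, 41, 58]
push(4): heap contents = [4, 31, 38, 41, 58]
push(18): heap contents = [4, 18, 31, 38, 41, 58]
pop() → 4: heap contents = [18, 31, 38, 41, 58]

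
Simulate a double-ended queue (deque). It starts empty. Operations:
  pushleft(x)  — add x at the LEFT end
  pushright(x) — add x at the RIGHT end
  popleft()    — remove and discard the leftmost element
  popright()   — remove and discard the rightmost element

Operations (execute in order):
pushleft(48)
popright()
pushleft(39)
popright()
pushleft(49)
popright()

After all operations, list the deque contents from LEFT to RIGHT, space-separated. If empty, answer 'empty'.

Answer: empty

Derivation:
pushleft(48): [48]
popright(): []
pushleft(39): [39]
popright(): []
pushleft(49): [49]
popright(): []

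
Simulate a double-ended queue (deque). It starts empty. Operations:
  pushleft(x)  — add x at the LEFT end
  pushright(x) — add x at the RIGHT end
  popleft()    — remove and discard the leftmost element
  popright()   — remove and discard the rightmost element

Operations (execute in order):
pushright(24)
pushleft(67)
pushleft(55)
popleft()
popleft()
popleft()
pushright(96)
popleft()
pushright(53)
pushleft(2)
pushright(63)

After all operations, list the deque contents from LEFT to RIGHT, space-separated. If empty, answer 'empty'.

Answer: 2 53 63

Derivation:
pushright(24): [24]
pushleft(67): [67, 24]
pushleft(55): [55, 67, 24]
popleft(): [67, 24]
popleft(): [24]
popleft(): []
pushright(96): [96]
popleft(): []
pushright(53): [53]
pushleft(2): [2, 53]
pushright(63): [2, 53, 63]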